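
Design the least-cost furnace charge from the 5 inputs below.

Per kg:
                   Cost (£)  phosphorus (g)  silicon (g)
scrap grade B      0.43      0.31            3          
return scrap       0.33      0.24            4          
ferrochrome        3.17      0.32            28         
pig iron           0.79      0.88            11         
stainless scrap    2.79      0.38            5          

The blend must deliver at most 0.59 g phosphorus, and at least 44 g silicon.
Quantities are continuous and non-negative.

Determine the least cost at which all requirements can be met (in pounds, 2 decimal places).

Let x1 = kg of scrap grade B, x2 = kg of return scrap, x3 = kg of ferrochrome, x4 = kg of pig iron, x5 = kg of stainless scrap.
min 0.43x1 + 0.33x2 + 3.17x3 + 0.79x4 + 2.79x5 with:
  0.31x1 + 0.24x2 + 0.32x3 + 0.88x4 + 0.38x5 ≤ 0.59   (phosphorus)
  3x1 + 4x2 + 28x3 + 11x4 + 5x5 ≥ 44   (silicon)
  x1, x2, x3, x4, x5 ≥ 0.
The cheapest feasible vertex uses only return scrap, ferrochrome; scrap grade B, pig iron, stainless scrap are not used. Binding constraints: phosphorus and silicon.
Solving gives x2 = 0.4485, x3 = 1.507.
Cost = 0.33·0.4485 + 3.17·1.507 = 4.9252.

£4.93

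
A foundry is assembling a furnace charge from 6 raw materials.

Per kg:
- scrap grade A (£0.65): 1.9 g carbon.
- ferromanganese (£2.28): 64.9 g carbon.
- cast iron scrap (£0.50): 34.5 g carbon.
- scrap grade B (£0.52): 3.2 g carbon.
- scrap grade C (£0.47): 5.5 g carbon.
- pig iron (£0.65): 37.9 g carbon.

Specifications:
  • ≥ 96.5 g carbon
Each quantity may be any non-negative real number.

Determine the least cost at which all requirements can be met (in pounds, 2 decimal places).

£1.40

This is a linear program. Let x1 = kg of scrap grade A, x2 = kg of ferromanganese, x3 = kg of cast iron scrap, x4 = kg of scrap grade B, x5 = kg of scrap grade C, x6 = kg of pig iron.
Minimize 0.65x1 + 2.28x2 + 0.5x3 + 0.52x4 + 0.47x5 + 0.65x6 s.t.:
  1.9x1 + 64.9x2 + 34.5x3 + 3.2x4 + 5.5x5 + 37.9x6 ≥ 96.5   (carbon)
  x1, x2, x3, x4, x5, x6 ≥ 0.
The minimum-cost mix takes nothing from scrap grade A, ferromanganese, scrap grade B, scrap grade C, pig iron — only cast iron scrap. There the carbon constraint is tight.
Solving gives x3 = 2.797.
Objective = 0.5·2.797 = 1.3985.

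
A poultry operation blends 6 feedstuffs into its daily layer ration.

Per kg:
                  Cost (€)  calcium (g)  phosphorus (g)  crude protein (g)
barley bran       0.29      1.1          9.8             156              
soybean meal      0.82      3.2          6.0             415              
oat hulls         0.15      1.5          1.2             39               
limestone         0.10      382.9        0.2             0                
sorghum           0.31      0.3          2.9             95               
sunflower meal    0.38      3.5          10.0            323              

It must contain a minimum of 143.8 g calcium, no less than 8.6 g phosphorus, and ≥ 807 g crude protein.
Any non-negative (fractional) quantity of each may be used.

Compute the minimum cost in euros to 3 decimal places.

Let x1 = kg of barley bran, x2 = kg of soybean meal, x3 = kg of oat hulls, x4 = kg of limestone, x5 = kg of sorghum, x6 = kg of sunflower meal.
min 0.29x1 + 0.82x2 + 0.15x3 + 0.1x4 + 0.31x5 + 0.38x6 s.t.:
  1.1x1 + 3.2x2 + 1.5x3 + 382.9x4 + 0.3x5 + 3.5x6 ≥ 143.8   (calcium)
  9.8x1 + 6x2 + 1.2x3 + 0.2x4 + 2.9x5 + 10x6 ≥ 8.6   (phosphorus)
  156x1 + 415x2 + 39x3 + 95x5 + 323x6 ≥ 807   (crude protein)
  x1, x2, x3, x4, x5, x6 ≥ 0.
At the optimum only limestone, sunflower meal are positive (barley bran, soybean meal, oat hulls, sorghum = 0). There the calcium and crude protein constraints are tight.
That vertex is x4 = 0.3527, x6 = 2.498.
Objective = 0.1·0.3527 + 0.38·2.498 = 0.98451.

€0.985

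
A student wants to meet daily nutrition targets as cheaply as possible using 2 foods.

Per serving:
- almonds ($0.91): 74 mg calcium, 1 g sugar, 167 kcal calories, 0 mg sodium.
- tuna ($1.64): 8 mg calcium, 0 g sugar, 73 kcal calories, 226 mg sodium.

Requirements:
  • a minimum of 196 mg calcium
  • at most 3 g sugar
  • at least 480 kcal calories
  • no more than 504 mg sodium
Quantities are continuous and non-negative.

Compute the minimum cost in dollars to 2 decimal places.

$2.62

This is a linear program. Let x1 = servings of almonds, x2 = servings of tuna.
min 0.91x1 + 1.64x2 s.t.:
  74x1 + 8x2 ≥ 196   (calcium)
  1x1 ≤ 3   (sugar)
  167x1 + 73x2 ≥ 480   (calories)
  226x2 ≤ 504   (sodium)
  x1, x2 ≥ 0.
The optimal basis is {almonds}; tuna drops out. The calories requirement is met with equality.
Optimal quantities: almonds = 2.874 servings.
Hence cost = 0.91·2.874 = $2.6153.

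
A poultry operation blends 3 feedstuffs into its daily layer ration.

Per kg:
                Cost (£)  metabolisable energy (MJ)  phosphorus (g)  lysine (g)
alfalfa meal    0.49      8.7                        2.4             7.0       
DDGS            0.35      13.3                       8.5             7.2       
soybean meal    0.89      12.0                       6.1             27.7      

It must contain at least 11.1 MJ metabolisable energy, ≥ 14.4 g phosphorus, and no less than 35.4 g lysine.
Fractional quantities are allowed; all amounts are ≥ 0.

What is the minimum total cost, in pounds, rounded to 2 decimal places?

£1.25

Treat it as an LP. Let x1 = kg of alfalfa meal, x2 = kg of DDGS, x3 = kg of soybean meal.
min 0.49x1 + 0.35x2 + 0.89x3 with:
  8.7x1 + 13.3x2 + 12x3 ≥ 11.1   (metabolisable energy)
  2.4x1 + 8.5x2 + 6.1x3 ≥ 14.4   (phosphorus)
  7x1 + 7.2x2 + 27.7x3 ≥ 35.4   (lysine)
  x1, x2, x3 ≥ 0.
The optimal basis is {DDGS, soybean meal}; alfalfa meal drops out. There the phosphorus and lysine constraints are tight.
Optimal quantities: DDGS = 0.9552 kg, soybean meal = 1.03 kg.
Hence cost = 0.35·0.9552 + 0.89·1.03 = £1.2510.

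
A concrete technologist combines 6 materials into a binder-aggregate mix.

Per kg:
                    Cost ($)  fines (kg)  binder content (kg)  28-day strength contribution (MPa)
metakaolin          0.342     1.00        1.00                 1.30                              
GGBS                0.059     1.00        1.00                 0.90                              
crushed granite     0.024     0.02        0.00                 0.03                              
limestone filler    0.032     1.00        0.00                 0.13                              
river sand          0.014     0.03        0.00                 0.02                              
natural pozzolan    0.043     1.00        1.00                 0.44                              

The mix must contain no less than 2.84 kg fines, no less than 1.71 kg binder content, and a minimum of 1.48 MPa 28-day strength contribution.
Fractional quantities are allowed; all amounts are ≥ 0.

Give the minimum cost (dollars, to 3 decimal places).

Let x1 = kg of metakaolin, x2 = kg of GGBS, x3 = kg of crushed granite, x4 = kg of limestone filler, x5 = kg of river sand, x6 = kg of natural pozzolan.
Minimise 0.342x1 + 0.059x2 + 0.024x3 + 0.032x4 + 0.014x5 + 0.043x6 subject to:
  1x1 + 1x2 + 0.02x3 + 1x4 + 0.03x5 + 1x6 ≥ 2.84   (fines)
  1x1 + 1x2 + 1x6 ≥ 1.71   (binder content)
  1.3x1 + 0.9x2 + 0.03x3 + 0.13x4 + 0.02x5 + 0.44x6 ≥ 1.48   (28-day strength contribution)
  x1, x2, x3, x4, x5, x6 ≥ 0.
The cheapest feasible vertex uses only GGBS, limestone filler, natural pozzolan; metakaolin, crushed granite, river sand are not used. The fines, binder content, 28-day strength contribution requirements are met with equality.
Solving gives x2 = 1.262, x4 = 1.13, x6 = 0.4476.
Cost = 0.059·1.262 + 0.032·1.13 + 0.043·0.4476 = 0.12986.

$0.130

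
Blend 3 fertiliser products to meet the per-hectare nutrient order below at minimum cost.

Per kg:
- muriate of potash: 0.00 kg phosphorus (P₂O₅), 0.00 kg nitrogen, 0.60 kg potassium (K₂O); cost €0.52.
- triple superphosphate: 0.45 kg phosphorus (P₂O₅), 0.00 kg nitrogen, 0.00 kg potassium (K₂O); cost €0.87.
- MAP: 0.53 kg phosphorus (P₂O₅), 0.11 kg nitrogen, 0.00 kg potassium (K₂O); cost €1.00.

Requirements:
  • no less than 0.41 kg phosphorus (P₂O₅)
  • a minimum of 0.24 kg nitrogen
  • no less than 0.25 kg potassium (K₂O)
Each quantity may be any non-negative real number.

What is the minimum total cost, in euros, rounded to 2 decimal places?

€2.40

Set it up as a linear program. Let x1 = kg of muriate of potash, x2 = kg of triple superphosphate, x3 = kg of MAP.
Minimise 0.52x1 + 0.87x2 + 1x3 with:
  0.45x2 + 0.53x3 ≥ 0.41   (phosphorus (P₂O₅))
  0.11x3 ≥ 0.24   (nitrogen)
  0.6x1 ≥ 0.25   (potassium (K₂O))
  x1, x2, x3 ≥ 0.
The cheapest feasible vertex uses only muriate of potash, MAP; triple superphosphate is not used. The nitrogen and potassium (K₂O) requirements are met with equality.
So muriate of potash = 0.4167 kg, MAP = 2.182 kg.
Objective = 0.52·0.4167 + 1·2.182 = 2.3987.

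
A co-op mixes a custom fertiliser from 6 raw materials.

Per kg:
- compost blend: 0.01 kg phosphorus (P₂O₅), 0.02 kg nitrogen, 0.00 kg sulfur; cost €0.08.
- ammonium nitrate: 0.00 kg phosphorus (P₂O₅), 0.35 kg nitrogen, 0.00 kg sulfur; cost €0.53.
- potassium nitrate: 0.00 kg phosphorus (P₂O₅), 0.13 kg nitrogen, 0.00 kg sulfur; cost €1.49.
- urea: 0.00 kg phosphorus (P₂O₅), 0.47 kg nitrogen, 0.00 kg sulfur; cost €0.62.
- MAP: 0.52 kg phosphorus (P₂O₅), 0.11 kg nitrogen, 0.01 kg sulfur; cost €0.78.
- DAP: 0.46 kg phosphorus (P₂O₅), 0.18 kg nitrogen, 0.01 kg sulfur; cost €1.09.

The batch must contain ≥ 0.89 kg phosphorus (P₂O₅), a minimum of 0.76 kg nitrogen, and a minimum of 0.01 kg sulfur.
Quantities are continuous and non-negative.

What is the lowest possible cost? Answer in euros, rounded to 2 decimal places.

€2.09

Let x1 = kg of compost blend, x2 = kg of ammonium nitrate, x3 = kg of potassium nitrate, x4 = kg of urea, x5 = kg of MAP, x6 = kg of DAP.
Minimize 0.08x1 + 0.53x2 + 1.49x3 + 0.62x4 + 0.78x5 + 1.09x6 with:
  0.01x1 + 0.52x5 + 0.46x6 ≥ 0.89   (phosphorus (P₂O₅))
  0.02x1 + 0.35x2 + 0.13x3 + 0.47x4 + 0.11x5 + 0.18x6 ≥ 0.76   (nitrogen)
  0.01x5 + 0.01x6 ≥ 0.01   (sulfur)
  x1, x2, x3, x4, x5, x6 ≥ 0.
The optimal basis is {urea, MAP}; compost blend, ammonium nitrate, potassium nitrate, DAP drop out. Binding constraints: phosphorus (P₂O₅) and nitrogen.
So urea = 1.216 kg, MAP = 1.712 kg.
Total cost: 0.62·1.216 + 0.78·1.712 = 2.0893.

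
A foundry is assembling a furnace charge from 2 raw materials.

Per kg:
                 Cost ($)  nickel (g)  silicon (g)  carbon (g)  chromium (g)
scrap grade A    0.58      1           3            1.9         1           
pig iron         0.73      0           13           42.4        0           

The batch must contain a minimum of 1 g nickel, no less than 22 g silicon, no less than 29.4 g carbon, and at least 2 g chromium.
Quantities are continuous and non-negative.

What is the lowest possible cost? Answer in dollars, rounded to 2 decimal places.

Let x1 = kg of scrap grade A, x2 = kg of pig iron.
Minimize 0.58x1 + 0.73x2 subject to:
  1x1 ≥ 1   (nickel)
  3x1 + 13x2 ≥ 22   (silicon)
  1.9x1 + 42.4x2 ≥ 29.4   (carbon)
  1x1 ≥ 2   (chromium)
  x1, x2 ≥ 0.
Both inputs are positive at the optimum. The silicon and chromium requirements are met with equality.
Optimal quantities: scrap grade A = 2 kg, pig iron = 1.231 kg.
Objective = 0.58·2 + 0.73·1.231 = 2.0586.

$2.06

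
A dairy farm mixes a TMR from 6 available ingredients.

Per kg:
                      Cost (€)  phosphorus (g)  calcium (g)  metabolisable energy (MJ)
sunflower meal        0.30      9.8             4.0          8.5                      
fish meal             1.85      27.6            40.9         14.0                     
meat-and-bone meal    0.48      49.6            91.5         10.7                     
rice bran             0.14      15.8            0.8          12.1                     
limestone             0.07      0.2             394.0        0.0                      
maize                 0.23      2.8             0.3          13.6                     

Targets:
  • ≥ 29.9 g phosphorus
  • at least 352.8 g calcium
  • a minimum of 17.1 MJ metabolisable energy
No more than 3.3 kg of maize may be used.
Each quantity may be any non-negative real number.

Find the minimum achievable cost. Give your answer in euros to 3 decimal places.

€0.326

Set it up as a linear program. Let x1 = kg of sunflower meal, x2 = kg of fish meal, x3 = kg of meat-and-bone meal, x4 = kg of rice bran, x5 = kg of limestone, x6 = kg of maize.
min 0.3x1 + 1.85x2 + 0.48x3 + 0.14x4 + 0.07x5 + 0.23x6 subject to:
  9.8x1 + 27.6x2 + 49.6x3 + 15.8x4 + 0.2x5 + 2.8x6 ≥ 29.9   (phosphorus)
  4x1 + 40.9x2 + 91.5x3 + 0.8x4 + 394x5 + 0.3x6 ≥ 352.8   (calcium)
  8.5x1 + 14x2 + 10.7x3 + 12.1x4 + 13.6x6 ≥ 17.1   (metabolisable energy)
  x6 ≤ 3.3
  x1, x2, x3, x4, x5, x6 ≥ 0.
The minimum-cost mix takes nothing from sunflower meal, fish meal, meat-and-bone meal, maize — only rice bran, limestone. The phosphorus and calcium requirements are met with equality.
Optimal quantities: rice bran = 1.881 kg, limestone = 0.8916 kg.
Cost = 0.14·1.881 + 0.07·0.8916 = 0.32575.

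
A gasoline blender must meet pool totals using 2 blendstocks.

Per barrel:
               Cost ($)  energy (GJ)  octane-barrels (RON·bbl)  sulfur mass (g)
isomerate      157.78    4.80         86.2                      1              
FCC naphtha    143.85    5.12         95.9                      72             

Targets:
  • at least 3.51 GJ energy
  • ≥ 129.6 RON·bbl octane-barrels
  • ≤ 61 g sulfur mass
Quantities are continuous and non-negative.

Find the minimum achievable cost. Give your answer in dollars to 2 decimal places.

Treat it as an LP. Let x1 = barrels of isomerate, x2 = barrels of FCC naphtha.
Minimize 157.78x1 + 143.85x2 with:
  4.8x1 + 5.12x2 ≥ 3.51   (energy)
  86.2x1 + 95.9x2 ≥ 129.6   (octane-barrels)
  1x1 + 72x2 ≤ 61   (sulfur mass)
  x1, x2 ≥ 0.
Both inputs are positive at the optimum. Binding constraints: octane-barrels and sulfur mass.
So isomerate = 0.56972 barrels, FCC naphtha = 0.83931 barrels.
Objective = 157.78·0.56972 + 143.85·0.83931 = 210.6252.

$210.63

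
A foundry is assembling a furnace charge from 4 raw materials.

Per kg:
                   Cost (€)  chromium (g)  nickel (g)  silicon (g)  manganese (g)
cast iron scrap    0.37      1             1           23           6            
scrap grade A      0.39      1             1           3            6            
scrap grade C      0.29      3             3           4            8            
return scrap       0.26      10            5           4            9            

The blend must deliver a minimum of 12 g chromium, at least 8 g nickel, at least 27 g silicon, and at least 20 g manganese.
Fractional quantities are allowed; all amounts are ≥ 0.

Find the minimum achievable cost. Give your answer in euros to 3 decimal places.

€0.753

Let x1 = kg of cast iron scrap, x2 = kg of scrap grade A, x3 = kg of scrap grade C, x4 = kg of return scrap.
min 0.37x1 + 0.39x2 + 0.29x3 + 0.26x4 with:
  1x1 + 1x2 + 3x3 + 10x4 ≥ 12   (chromium)
  1x1 + 1x2 + 3x3 + 5x4 ≥ 8   (nickel)
  23x1 + 3x2 + 4x3 + 4x4 ≥ 27   (silicon)
  6x1 + 6x2 + 8x3 + 9x4 ≥ 20   (manganese)
  x1, x2, x3, x4 ≥ 0.
The cheapest feasible vertex uses only cast iron scrap, return scrap; scrap grade A, scrap grade C are not used. The silicon and manganese requirements are met with equality.
Optimal quantities: cast iron scrap = 0.8907 kg, return scrap = 1.628 kg.
Hence cost = 0.37·0.8907 + 0.26·1.628 = €0.75284.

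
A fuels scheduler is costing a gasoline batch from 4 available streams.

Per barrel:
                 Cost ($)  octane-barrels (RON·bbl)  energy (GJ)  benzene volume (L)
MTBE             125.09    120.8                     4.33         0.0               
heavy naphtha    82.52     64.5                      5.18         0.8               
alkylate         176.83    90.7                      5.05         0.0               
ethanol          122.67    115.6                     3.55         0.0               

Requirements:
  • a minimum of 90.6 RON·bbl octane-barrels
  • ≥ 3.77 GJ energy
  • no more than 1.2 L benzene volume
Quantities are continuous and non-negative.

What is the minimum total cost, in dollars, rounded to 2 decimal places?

Treat it as an LP. Let x1 = barrels of MTBE, x2 = barrels of heavy naphtha, x3 = barrels of alkylate, x4 = barrels of ethanol.
min 125.09x1 + 82.52x2 + 176.83x3 + 122.67x4 with:
  120.8x1 + 64.5x2 + 90.7x3 + 115.6x4 ≥ 90.6   (octane-barrels)
  4.33x1 + 5.18x2 + 5.05x3 + 3.55x4 ≥ 3.77   (energy)
  0.8x2 ≤ 1.2   (benzene volume)
  x1, x2, x3, x4 ≥ 0.
The optimal basis is {MTBE, heavy naphtha}; alkylate, ethanol drop out. Binding constraints: octane-barrels and energy.
That vertex is x1 = 0.6527, x2 = 0.1822.
Total cost: 125.09·0.6527 + 82.52·0.1822 = 96.6814.

$96.68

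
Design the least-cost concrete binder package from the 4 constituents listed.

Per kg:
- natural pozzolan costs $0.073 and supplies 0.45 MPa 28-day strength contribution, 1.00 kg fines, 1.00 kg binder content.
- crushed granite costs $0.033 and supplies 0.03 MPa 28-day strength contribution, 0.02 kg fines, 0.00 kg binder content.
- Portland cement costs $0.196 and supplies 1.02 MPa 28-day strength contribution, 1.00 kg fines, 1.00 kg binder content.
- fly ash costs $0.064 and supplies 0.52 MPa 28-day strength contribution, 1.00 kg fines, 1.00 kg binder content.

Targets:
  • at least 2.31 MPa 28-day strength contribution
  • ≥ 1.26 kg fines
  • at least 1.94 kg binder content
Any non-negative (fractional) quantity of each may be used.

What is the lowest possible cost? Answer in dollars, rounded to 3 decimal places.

$0.284

This is a linear program. Let x1 = kg of natural pozzolan, x2 = kg of crushed granite, x3 = kg of Portland cement, x4 = kg of fly ash.
Minimise 0.073x1 + 0.033x2 + 0.196x3 + 0.064x4 with:
  0.45x1 + 0.03x2 + 1.02x3 + 0.52x4 ≥ 2.31   (28-day strength contribution)
  1x1 + 0.02x2 + 1x3 + 1x4 ≥ 1.26   (fines)
  1x1 + 1x3 + 1x4 ≥ 1.94   (binder content)
  x1, x2, x3, x4 ≥ 0.
The cheapest feasible vertex uses only fly ash; natural pozzolan, crushed granite, Portland cement are not used. Binding constraint: 28-day strength contribution.
Optimal quantities: fly ash = 4.442 kg.
Cost = 0.064·4.442 = 0.28429.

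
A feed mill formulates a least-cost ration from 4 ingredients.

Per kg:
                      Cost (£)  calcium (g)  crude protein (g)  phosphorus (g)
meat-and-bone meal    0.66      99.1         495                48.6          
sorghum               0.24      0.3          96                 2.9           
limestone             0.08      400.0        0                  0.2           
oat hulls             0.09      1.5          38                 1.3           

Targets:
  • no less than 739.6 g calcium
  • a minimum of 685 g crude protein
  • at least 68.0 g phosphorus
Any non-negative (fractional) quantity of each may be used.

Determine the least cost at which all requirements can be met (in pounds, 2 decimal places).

Let x1 = kg of meat-and-bone meal, x2 = kg of sorghum, x3 = kg of limestone, x4 = kg of oat hulls.
min 0.66x1 + 0.24x2 + 0.08x3 + 0.09x4 subject to:
  99.1x1 + 0.3x2 + 400x3 + 1.5x4 ≥ 739.6   (calcium)
  495x1 + 96x2 + 38x4 ≥ 685   (crude protein)
  48.6x1 + 2.9x2 + 0.2x3 + 1.3x4 ≥ 68   (phosphorus)
  x1, x2, x3, x4 ≥ 0.
The minimum-cost mix takes nothing from sorghum, oat hulls — only meat-and-bone meal, limestone. The calcium and phosphorus requirements are met with equality.
Optimal quantities: meat-and-bone meal = 1.393 kg, limestone = 1.504 kg.
Hence cost = 0.66·1.393 + 0.08·1.504 = £1.0397.

£1.04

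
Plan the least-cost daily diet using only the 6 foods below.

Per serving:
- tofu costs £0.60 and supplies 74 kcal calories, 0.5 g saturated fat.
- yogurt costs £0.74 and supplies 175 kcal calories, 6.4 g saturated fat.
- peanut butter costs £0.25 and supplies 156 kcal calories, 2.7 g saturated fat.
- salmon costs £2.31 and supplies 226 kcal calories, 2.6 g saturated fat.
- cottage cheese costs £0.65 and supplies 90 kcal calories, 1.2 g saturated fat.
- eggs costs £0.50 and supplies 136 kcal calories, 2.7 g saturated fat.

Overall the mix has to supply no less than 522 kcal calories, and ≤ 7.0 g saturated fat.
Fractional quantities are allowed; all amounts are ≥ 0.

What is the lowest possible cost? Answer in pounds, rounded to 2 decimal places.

This is a linear program. Let x1 = servings of tofu, x2 = servings of yogurt, x3 = servings of peanut butter, x4 = servings of salmon, x5 = servings of cottage cheese, x6 = servings of eggs.
min 0.6x1 + 0.74x2 + 0.25x3 + 2.31x4 + 0.65x5 + 0.5x6 s.t.:
  74x1 + 175x2 + 156x3 + 226x4 + 90x5 + 136x6 ≥ 522   (calories)
  0.5x1 + 6.4x2 + 2.7x3 + 2.6x4 + 1.2x5 + 2.7x6 ≤ 7   (saturated fat)
  x1, x2, x3, x4, x5, x6 ≥ 0.
The optimal basis is {tofu, peanut butter}; yogurt, salmon, cottage cheese, eggs drop out. There the calories and saturated fat constraints are tight.
Optimal quantities: tofu = 2.606 servings, peanut butter = 2.11 servings.
Total cost: 0.6·2.606 + 0.25·2.11 = 2.0911.

£2.09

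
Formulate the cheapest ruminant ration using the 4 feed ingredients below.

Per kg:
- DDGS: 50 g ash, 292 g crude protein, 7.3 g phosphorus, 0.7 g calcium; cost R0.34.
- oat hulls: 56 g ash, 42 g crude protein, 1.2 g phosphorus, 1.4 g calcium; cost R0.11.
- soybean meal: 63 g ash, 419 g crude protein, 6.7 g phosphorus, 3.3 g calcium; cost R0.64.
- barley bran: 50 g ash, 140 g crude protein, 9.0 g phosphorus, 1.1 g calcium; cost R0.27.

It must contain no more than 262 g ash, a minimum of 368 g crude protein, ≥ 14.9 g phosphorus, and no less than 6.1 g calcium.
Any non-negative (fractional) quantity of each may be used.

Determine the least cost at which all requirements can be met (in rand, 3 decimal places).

R0.741

Let x1 = kg of DDGS, x2 = kg of oat hulls, x3 = kg of soybean meal, x4 = kg of barley bran.
Minimise 0.34x1 + 0.11x2 + 0.64x3 + 0.27x4 with:
  50x1 + 56x2 + 63x3 + 50x4 ≤ 262   (ash)
  292x1 + 42x2 + 419x3 + 140x4 ≥ 368   (crude protein)
  7.3x1 + 1.2x2 + 6.7x3 + 9x4 ≥ 14.9   (phosphorus)
  0.7x1 + 1.4x2 + 3.3x3 + 1.1x4 ≥ 6.1   (calcium)
  x1, x2, x3, x4 ≥ 0.
The optimal basis is {DDGS, oat hulls, barley bran}; soybean meal drops out. There the crude protein, phosphorus, calcium constraints are tight.
Optimal quantities: DDGS = 0.3107 kg, oat hulls = 3.462 kg, barley bran = 0.942 kg.
Cost = 0.34·0.3107 + 0.11·3.462 + 0.27·0.942 = 0.74080.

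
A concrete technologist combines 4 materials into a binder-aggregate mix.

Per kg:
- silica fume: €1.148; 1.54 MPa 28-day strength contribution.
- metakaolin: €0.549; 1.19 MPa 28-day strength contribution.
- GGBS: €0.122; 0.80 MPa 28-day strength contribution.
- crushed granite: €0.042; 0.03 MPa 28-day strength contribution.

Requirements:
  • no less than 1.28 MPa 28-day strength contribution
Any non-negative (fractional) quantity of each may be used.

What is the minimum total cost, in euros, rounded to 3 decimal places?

Set it up as a linear program. Let x1 = kg of silica fume, x2 = kg of metakaolin, x3 = kg of GGBS, x4 = kg of crushed granite.
Minimize 1.148x1 + 0.549x2 + 0.122x3 + 0.042x4 with:
  1.54x1 + 1.19x2 + 0.8x3 + 0.03x4 ≥ 1.28   (28-day strength contribution)
  x1, x2, x3, x4 ≥ 0.
The cheapest feasible vertex uses only GGBS; silica fume, metakaolin, crushed granite are not used. The 28-day strength contribution requirement is met with equality.
Optimal quantities: GGBS = 1.6 kg.
Cost = 0.122·1.6 = 0.19520.

€0.195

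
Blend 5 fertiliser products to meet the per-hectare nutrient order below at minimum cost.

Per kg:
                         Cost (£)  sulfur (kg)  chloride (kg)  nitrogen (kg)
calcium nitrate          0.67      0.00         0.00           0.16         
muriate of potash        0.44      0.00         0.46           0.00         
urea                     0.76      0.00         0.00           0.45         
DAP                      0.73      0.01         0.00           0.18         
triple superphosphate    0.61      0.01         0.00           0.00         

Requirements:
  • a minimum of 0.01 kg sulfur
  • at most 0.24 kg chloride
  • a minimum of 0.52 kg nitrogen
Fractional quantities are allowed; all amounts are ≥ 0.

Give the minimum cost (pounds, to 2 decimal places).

Let x1 = kg of calcium nitrate, x2 = kg of muriate of potash, x3 = kg of urea, x4 = kg of DAP, x5 = kg of triple superphosphate.
min 0.67x1 + 0.44x2 + 0.76x3 + 0.73x4 + 0.61x5 subject to:
  0.01x4 + 0.01x5 ≥ 0.01   (sulfur)
  0.46x2 ≤ 0.24   (chloride)
  0.16x1 + 0.45x3 + 0.18x4 ≥ 0.52   (nitrogen)
  x1, x2, x3, x4, x5 ≥ 0.
The minimum-cost mix takes nothing from calcium nitrate, muriate of potash, triple superphosphate — only urea, DAP. The sulfur and nitrogen requirements are met with equality.
Solving gives x3 = 0.7556, x4 = 1.
Hence cost = 0.76·0.7556 + 0.73·1 = £1.3043.

£1.30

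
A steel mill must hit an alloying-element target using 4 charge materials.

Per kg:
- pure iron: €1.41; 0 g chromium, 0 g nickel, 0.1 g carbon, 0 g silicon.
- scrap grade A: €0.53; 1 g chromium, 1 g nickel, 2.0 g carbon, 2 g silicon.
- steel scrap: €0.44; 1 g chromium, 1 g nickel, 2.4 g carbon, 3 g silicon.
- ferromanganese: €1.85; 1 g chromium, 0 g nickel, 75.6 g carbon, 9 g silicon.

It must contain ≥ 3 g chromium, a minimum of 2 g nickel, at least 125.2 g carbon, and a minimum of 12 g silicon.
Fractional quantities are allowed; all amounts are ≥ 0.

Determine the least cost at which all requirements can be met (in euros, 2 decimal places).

€3.83

Let x1 = kg of pure iron, x2 = kg of scrap grade A, x3 = kg of steel scrap, x4 = kg of ferromanganese.
Minimise 1.41x1 + 0.53x2 + 0.44x3 + 1.85x4 subject to:
  1x2 + 1x3 + 1x4 ≥ 3   (chromium)
  1x2 + 1x3 ≥ 2   (nickel)
  0.1x1 + 2x2 + 2.4x3 + 75.6x4 ≥ 125.2   (carbon)
  2x2 + 3x3 + 9x4 ≥ 12   (silicon)
  x1, x2, x3, x4 ≥ 0.
At the optimum only steel scrap, ferromanganese are positive (pure iron, scrap grade A = 0). There the nickel and carbon constraints are tight.
Solving gives x3 = 2, x4 = 1.593.
Cost = 0.44·2 + 1.85·1.593 = 3.8271.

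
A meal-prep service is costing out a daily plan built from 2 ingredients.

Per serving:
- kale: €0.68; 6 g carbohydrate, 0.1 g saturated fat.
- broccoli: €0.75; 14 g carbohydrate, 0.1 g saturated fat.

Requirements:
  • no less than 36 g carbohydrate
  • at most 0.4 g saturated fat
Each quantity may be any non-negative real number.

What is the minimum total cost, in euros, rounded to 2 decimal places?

€1.93

Treat it as an LP. Let x1 = servings of kale, x2 = servings of broccoli.
min 0.68x1 + 0.75x2 with:
  6x1 + 14x2 ≥ 36   (carbohydrate)
  0.1x1 + 0.1x2 ≤ 0.4   (saturated fat)
  x1, x2 ≥ 0.
The optimal basis is {broccoli}; kale drops out. There the carbohydrate constraint is tight.
Optimal quantities: broccoli = 2.571 servings.
Total cost: 0.75·2.571 = 1.9283.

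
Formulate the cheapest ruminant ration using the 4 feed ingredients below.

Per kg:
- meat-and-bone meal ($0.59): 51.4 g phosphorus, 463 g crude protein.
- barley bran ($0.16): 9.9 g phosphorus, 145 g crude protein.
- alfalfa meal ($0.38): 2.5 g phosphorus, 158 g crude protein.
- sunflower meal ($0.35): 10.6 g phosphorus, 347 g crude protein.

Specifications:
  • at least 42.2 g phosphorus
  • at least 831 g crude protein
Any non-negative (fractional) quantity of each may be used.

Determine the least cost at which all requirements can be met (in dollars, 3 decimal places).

Let x1 = kg of meat-and-bone meal, x2 = kg of barley bran, x3 = kg of alfalfa meal, x4 = kg of sunflower meal.
min 0.59x1 + 0.16x2 + 0.38x3 + 0.35x4 subject to:
  51.4x1 + 9.9x2 + 2.5x3 + 10.6x4 ≥ 42.2   (phosphorus)
  463x1 + 145x2 + 158x3 + 347x4 ≥ 831   (crude protein)
  x1, x2, x3, x4 ≥ 0.
The optimal basis is {barley bran, sunflower meal}; meat-and-bone meal, alfalfa meal drop out. Binding constraints: phosphorus and crude protein.
Solving gives x2 = 3.074, x4 = 1.11.
Objective = 0.16·3.074 + 0.35·1.11 = 0.88034.

$0.880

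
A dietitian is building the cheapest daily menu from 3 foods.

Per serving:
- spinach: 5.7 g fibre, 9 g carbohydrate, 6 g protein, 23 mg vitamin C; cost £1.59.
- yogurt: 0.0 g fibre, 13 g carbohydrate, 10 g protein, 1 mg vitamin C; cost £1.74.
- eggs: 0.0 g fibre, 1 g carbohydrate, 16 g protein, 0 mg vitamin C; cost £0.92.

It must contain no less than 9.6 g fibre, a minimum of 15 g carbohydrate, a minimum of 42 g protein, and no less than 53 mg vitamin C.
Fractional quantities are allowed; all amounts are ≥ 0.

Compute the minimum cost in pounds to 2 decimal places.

Treat it as an LP. Let x1 = servings of spinach, x2 = servings of yogurt, x3 = servings of eggs.
min 1.59x1 + 1.74x2 + 0.92x3 s.t.:
  5.7x1 ≥ 9.6   (fibre)
  9x1 + 13x2 + 1x3 ≥ 15   (carbohydrate)
  6x1 + 10x2 + 16x3 ≥ 42   (protein)
  23x1 + 1x2 ≥ 53   (vitamin C)
  x1, x2, x3 ≥ 0.
The cheapest feasible vertex uses only spinach, eggs; yogurt is not used. The protein and vitamin C requirements are met with equality.
So spinach = 2.304 servings, eggs = 1.761 servings.
Total cost: 1.59·2.304 + 0.92·1.761 = 5.2835.

£5.28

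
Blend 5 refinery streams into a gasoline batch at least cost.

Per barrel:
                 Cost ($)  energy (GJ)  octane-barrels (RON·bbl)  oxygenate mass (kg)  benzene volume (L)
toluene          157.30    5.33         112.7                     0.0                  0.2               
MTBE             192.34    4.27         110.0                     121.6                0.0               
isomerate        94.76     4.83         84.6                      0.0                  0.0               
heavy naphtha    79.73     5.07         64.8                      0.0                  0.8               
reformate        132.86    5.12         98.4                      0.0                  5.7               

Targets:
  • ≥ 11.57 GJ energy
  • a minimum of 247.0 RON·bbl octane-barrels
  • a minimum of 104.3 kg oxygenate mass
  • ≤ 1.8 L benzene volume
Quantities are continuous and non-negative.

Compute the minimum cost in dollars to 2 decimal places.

$335.96

Treat it as an LP. Let x1 = barrels of toluene, x2 = barrels of MTBE, x3 = barrels of isomerate, x4 = barrels of heavy naphtha, x5 = barrels of reformate.
Minimize 157.3x1 + 192.34x2 + 94.76x3 + 79.73x4 + 132.86x5 s.t.:
  5.33x1 + 4.27x2 + 4.83x3 + 5.07x4 + 5.12x5 ≥ 11.57   (energy)
  112.7x1 + 110x2 + 84.6x3 + 64.8x4 + 98.4x5 ≥ 247   (octane-barrels)
  121.6x2 ≥ 104.3   (oxygenate mass)
  0.2x1 + 0.8x4 + 5.7x5 ≤ 1.8   (benzene volume)
  x1, x2, x3, x4, x5 ≥ 0.
The optimal basis is {MTBE, isomerate}; toluene, heavy naphtha, reformate drop out. The octane-barrels and oxygenate mass requirements are met with equality.
So MTBE = 0.85773 barrels, isomerate = 1.8044 barrels.
Objective = 192.34·0.85773 + 94.76·1.8044 = 335.9607.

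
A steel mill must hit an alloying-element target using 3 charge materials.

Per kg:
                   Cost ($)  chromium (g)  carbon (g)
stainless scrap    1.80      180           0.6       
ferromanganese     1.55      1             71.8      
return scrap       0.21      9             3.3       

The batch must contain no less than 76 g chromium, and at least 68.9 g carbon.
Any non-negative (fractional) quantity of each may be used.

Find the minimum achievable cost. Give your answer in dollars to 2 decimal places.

This is a linear program. Let x1 = kg of stainless scrap, x2 = kg of ferromanganese, x3 = kg of return scrap.
Minimise 1.8x1 + 1.55x2 + 0.21x3 s.t.:
  180x1 + 1x2 + 9x3 ≥ 76   (chromium)
  0.6x1 + 71.8x2 + 3.3x3 ≥ 68.9   (carbon)
  x1, x2, x3 ≥ 0.
The minimum-cost mix takes nothing from return scrap — only stainless scrap, ferromanganese. The chromium and carbon requirements are met with equality.
That vertex is x1 = 0.4169, x2 = 0.9561.
Total cost: 1.8·0.4169 + 1.55·0.9561 = 2.2324.

$2.23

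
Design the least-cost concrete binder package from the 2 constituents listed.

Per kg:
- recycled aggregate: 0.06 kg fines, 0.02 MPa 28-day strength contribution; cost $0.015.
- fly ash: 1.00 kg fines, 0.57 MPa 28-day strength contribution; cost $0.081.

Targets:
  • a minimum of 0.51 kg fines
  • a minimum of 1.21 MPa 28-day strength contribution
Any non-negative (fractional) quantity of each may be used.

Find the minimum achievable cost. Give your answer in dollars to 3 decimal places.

Let x1 = kg of recycled aggregate, x2 = kg of fly ash.
min 0.015x1 + 0.081x2 subject to:
  0.06x1 + 1x2 ≥ 0.51   (fines)
  0.02x1 + 0.57x2 ≥ 1.21   (28-day strength contribution)
  x1, x2 ≥ 0.
The optimal basis is {fly ash}; recycled aggregate drops out. Binding constraint: 28-day strength contribution.
Solving gives x2 = 2.123.
Cost = 0.081·2.123 = 0.17196.

$0.172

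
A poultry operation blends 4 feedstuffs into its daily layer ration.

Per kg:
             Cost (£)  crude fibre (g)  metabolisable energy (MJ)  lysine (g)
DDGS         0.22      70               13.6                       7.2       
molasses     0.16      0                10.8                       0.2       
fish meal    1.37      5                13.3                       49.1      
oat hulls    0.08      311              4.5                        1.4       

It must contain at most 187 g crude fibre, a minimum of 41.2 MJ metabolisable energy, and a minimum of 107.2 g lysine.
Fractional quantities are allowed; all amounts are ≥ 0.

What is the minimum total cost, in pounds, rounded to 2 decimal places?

£3.01

Let x1 = kg of DDGS, x2 = kg of molasses, x3 = kg of fish meal, x4 = kg of oat hulls.
min 0.22x1 + 0.16x2 + 1.37x3 + 0.08x4 s.t.:
  70x1 + 5x3 + 311x4 ≤ 187   (crude fibre)
  13.6x1 + 10.8x2 + 13.3x3 + 4.5x4 ≥ 41.2   (metabolisable energy)
  7.2x1 + 0.2x2 + 49.1x3 + 1.4x4 ≥ 107.2   (lysine)
  x1, x2, x3, x4 ≥ 0.
The minimum-cost mix takes nothing from molasses, oat hulls — only DDGS, fish meal. There the metabolisable energy and lysine constraints are tight.
That vertex is x1 = 1.044, x3 = 2.03.
Total cost: 0.22·1.044 + 1.37·2.03 = 3.0108.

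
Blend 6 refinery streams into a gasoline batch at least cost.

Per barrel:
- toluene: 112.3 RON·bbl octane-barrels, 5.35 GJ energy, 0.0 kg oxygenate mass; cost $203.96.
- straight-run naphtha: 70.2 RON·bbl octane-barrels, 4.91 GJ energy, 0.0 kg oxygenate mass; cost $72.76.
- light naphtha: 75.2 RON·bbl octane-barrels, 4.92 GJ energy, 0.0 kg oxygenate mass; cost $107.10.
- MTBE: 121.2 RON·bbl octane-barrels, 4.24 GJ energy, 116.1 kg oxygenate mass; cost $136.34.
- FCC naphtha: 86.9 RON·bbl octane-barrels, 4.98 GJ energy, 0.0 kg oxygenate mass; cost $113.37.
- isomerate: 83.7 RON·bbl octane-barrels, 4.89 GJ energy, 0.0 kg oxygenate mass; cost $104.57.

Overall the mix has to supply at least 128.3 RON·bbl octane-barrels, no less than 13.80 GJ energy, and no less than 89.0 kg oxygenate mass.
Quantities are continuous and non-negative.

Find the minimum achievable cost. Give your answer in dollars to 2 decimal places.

Set it up as a linear program. Let x1 = barrels of toluene, x2 = barrels of straight-run naphtha, x3 = barrels of light naphtha, x4 = barrels of MTBE, x5 = barrels of FCC naphtha, x6 = barrels of isomerate.
Minimise 203.96x1 + 72.76x2 + 107.1x3 + 136.34x4 + 113.37x5 + 104.57x6 subject to:
  112.3x1 + 70.2x2 + 75.2x3 + 121.2x4 + 86.9x5 + 83.7x6 ≥ 128.3   (octane-barrels)
  5.35x1 + 4.91x2 + 4.92x3 + 4.24x4 + 4.98x5 + 4.89x6 ≥ 13.8   (energy)
  116.1x4 ≥ 89   (oxygenate mass)
  x1, x2, x3, x4, x5, x6 ≥ 0.
At the optimum only straight-run naphtha, MTBE are positive (toluene, light naphtha, FCC naphtha, isomerate = 0). There the energy and oxygenate mass constraints are tight.
Solving gives x2 = 2.1486, x4 = 0.76658.
Total cost: 72.76·2.1486 + 136.34·0.76658 = 260.8477.

$260.85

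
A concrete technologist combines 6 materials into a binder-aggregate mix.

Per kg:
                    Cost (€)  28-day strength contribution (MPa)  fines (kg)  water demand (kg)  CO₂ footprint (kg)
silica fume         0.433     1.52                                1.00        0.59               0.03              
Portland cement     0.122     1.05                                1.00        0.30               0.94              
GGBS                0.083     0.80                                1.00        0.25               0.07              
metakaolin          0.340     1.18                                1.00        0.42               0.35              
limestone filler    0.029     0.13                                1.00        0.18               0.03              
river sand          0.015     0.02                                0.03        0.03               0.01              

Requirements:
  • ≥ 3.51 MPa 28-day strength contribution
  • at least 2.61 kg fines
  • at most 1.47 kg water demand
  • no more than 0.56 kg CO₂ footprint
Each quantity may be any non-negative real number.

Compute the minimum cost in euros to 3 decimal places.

Treat it as an LP. Let x1 = kg of silica fume, x2 = kg of Portland cement, x3 = kg of GGBS, x4 = kg of metakaolin, x5 = kg of limestone filler, x6 = kg of river sand.
Minimize 0.433x1 + 0.122x2 + 0.083x3 + 0.34x4 + 0.029x5 + 0.015x6 s.t.:
  1.52x1 + 1.05x2 + 0.8x3 + 1.18x4 + 0.13x5 + 0.02x6 ≥ 3.51   (28-day strength contribution)
  1x1 + 1x2 + 1x3 + 1x4 + 1x5 + 0.03x6 ≥ 2.61   (fines)
  0.59x1 + 0.3x2 + 0.25x3 + 0.42x4 + 0.18x5 + 0.03x6 ≤ 1.47   (water demand)
  0.03x1 + 0.94x2 + 0.07x3 + 0.35x4 + 0.03x5 + 0.01x6 ≤ 0.56   (CO₂ footprint)
  x1, x2, x3, x4, x5, x6 ≥ 0.
The optimal basis is {GGBS}; silica fume, Portland cement, metakaolin, limestone filler, river sand drop out. Binding constraint: 28-day strength contribution.
That vertex is x3 = 4.387.
Hence cost = 0.083·4.387 = €0.36412.

€0.364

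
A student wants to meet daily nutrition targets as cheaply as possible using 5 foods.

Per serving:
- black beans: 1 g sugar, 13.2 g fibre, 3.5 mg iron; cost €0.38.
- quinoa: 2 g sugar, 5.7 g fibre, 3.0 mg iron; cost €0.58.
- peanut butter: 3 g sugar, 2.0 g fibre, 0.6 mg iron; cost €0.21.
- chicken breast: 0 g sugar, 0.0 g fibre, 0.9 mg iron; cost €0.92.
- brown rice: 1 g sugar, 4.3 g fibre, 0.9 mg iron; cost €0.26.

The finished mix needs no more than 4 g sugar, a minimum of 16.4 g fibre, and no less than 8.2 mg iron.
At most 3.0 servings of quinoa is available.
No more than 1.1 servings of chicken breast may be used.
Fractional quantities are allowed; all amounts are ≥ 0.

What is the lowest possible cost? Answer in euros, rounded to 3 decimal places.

Set it up as a linear program. Let x1 = servings of black beans, x2 = servings of quinoa, x3 = servings of peanut butter, x4 = servings of chicken breast, x5 = servings of brown rice.
Minimize 0.38x1 + 0.58x2 + 0.21x3 + 0.92x4 + 0.26x5 with:
  1x1 + 2x2 + 3x3 + 1x5 ≤ 4   (sugar)
  13.2x1 + 5.7x2 + 2x3 + 4.3x5 ≥ 16.4   (fibre)
  3.5x1 + 3x2 + 0.6x3 + 0.9x4 + 0.9x5 ≥ 8.2   (iron)
  x2 ≤ 3
  x4 ≤ 1.1
  x1, x2, x3, x4, x5 ≥ 0.
At the optimum only black beans is positive (quinoa, peanut butter, chicken breast, brown rice = 0). Binding constraint: iron.
That vertex is x1 = 2.343.
Cost = 0.38·2.343 = 0.89034.

€0.890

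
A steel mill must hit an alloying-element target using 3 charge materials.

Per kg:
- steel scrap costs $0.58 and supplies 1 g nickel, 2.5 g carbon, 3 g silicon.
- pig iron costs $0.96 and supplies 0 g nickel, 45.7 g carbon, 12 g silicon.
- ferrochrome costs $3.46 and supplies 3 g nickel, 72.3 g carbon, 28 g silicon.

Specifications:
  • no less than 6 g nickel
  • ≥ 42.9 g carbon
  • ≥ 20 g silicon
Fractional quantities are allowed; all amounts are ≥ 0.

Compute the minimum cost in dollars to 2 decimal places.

$4.07

Let x1 = kg of steel scrap, x2 = kg of pig iron, x3 = kg of ferrochrome.
Minimise 0.58x1 + 0.96x2 + 3.46x3 subject to:
  1x1 + 3x3 ≥ 6   (nickel)
  2.5x1 + 45.7x2 + 72.3x3 ≥ 42.9   (carbon)
  3x1 + 12x2 + 28x3 ≥ 20   (silicon)
  x1, x2, x3 ≥ 0.
At the optimum only steel scrap, pig iron are positive (ferrochrome = 0). There the nickel and carbon constraints are tight.
Solving gives x1 = 6, x2 = 0.6105.
Hence cost = 0.58·6 + 0.96·0.6105 = $4.0661.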